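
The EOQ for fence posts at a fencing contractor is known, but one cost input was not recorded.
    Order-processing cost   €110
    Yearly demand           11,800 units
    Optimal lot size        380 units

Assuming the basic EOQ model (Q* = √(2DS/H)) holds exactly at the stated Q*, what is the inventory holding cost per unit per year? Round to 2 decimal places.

€17.98

Since Q* = (2DS/H)^½, squaring gives Q*²·H = 2DS.
H = 2DS / Q² = 2 × 11,800 × 110 / 380² = 17.9778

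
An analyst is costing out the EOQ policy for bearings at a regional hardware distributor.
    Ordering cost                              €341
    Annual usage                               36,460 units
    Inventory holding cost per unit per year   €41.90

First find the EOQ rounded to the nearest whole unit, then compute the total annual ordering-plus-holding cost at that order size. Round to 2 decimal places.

Optimal lot size Q* = (2 × 36,460 × €341 / €41.9)^½ ≈ 770.36 → Q = 770 units
Ordering: D/Q × S = 36,460/770 × €341 = €16,146.57
Holding:  Q/2 × H = 770/2 × €41.9 = €16,131.50
Total = €16,146.57 + €16,131.50 = €32,278.07

€32,278.07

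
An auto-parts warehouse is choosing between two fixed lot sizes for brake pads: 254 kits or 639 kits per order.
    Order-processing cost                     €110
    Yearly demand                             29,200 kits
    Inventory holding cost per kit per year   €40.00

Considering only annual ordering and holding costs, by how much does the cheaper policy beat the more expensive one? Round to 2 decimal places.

€80.93

For each Q, cost = (D/Q)·S + (Q/2)·H.
TC(254) = (29,200/254)×110 + (254/2)×40 = €17,725.67
TC(639) = (29,200/639)×110 + (639/2)×40 = €17,806.60
|ΔTC| = |€17,725.67 − €17,806.60| = €80.93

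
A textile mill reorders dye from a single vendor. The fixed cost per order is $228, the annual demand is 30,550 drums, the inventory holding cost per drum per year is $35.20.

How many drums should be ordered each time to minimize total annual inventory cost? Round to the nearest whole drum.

629 drums

Q* = √(2·D·S / H) = √(2·30,550·228 / 35.2) = √395,761.4 ≈ 629.10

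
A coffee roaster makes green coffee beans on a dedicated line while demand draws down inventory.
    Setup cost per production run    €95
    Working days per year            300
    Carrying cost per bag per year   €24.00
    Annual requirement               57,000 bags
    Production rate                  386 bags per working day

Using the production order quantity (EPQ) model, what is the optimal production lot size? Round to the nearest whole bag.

943 bags

Daily demand d = 57,000/300 = 190.000; p = 386; 1 − d/p = 0.50777
EPQ = √(2DS / (H(1 − d/p)))
    = √(2 × 57,000 × 95 / (24 × 0.50777)) ≈ 942.70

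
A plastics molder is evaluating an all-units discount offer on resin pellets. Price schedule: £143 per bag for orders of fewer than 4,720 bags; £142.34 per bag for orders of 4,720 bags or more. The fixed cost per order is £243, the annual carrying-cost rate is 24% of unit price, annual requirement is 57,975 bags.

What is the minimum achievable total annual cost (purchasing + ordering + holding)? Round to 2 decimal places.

£8,321,521.55

H₁ = 24%×£143 = £34.3200;  H₂ = 24%×£142.34 = £34.1616
EOQ₁ = √(2×57,975×243/34.3200) = 906.08  (< 4,720, feasible at tier 1)
EOQ₂ = √(2×57,975×243/34.1616) = 908.17  (< 4,720 → use Q = 4,720 at tier-2 price)
TC(tier 1 (EOQ₁), Q≈906.1) = £8,321,521.55
TC(tier 2, Q≈4,720.0) = £8,335,767.61
Minimum at tier 1 (EOQ₁): £8,321,521.55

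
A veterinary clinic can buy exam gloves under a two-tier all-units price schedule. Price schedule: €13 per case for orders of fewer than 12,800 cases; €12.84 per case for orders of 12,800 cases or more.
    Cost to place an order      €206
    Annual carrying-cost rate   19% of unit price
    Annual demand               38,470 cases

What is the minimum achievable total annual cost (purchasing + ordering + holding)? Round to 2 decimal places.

H₁ = 19%×€13 = €2.4700;  H₂ = 19%×€12.84 = €2.4396
EOQ₁ = √(2×38,470×206/2.4700) = 2,533.15  (< 12,800, feasible at tier 1)
EOQ₂ = √(2×38,470×206/2.4396) = 2,548.89  (< 12,800 → use Q = 12,800 at tier-2 price)
TC(tier 1 (EOQ₁), Q≈2,533.2) = €506,366.89
TC(tier 2, Q≈12,800.0) = €510,187.37
Minimum at tier 1 (EOQ₁): €506,366.89

€506,366.89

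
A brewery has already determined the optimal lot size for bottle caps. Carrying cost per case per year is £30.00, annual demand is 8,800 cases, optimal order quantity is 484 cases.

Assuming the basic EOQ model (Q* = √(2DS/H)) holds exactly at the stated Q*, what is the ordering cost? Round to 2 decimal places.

Since Q* = (2DS/H)^½, squaring gives Q*²·H = 2DS.
S = Q²H / (2D) = 484² × 30 / (2 × 8,800) = 399.3000

£399.30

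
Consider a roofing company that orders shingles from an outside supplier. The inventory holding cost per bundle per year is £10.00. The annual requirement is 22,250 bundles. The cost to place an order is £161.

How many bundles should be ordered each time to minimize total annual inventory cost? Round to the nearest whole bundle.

846 bundles

EOQ = √(2DS/H) = √(2 × 22,250 × 161 / 10)
    = √(716,450.00) ≈ 846.43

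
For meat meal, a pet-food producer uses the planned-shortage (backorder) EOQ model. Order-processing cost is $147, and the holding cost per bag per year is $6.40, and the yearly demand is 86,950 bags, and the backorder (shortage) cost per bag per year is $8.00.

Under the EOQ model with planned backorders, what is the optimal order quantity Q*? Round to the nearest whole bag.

2,681 bags

Basic EOQ = √(2·86,950·147/6.4) = 1,998.566
Backorder adjustment √((H+b)/b) = √((6.4+8)/8) = 1.3416
Q* = 1,998.566 × 1.3416 ≈ 2,681.36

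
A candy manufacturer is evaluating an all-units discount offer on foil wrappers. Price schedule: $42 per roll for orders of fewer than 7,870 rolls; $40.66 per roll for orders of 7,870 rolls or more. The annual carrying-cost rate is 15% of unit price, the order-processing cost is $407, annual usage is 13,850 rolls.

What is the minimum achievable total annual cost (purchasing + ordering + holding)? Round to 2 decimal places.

$587,856.82

H₁ = 15%×$42 = $6.3000;  H₂ = 15%×$40.66 = $6.0990
EOQ₁ = √(2×13,850×407/6.3000) = 1,337.72  (< 7,870, feasible at tier 1)
EOQ₂ = √(2×13,850×407/6.0990) = 1,359.59  (< 7,870 → use Q = 7,870 at tier-2 price)
TC(tier 1 (EOQ₁), Q≈1,337.7) = $590,127.67
TC(tier 2, Q≈7,870.0) = $587,856.82
Minimum at tier 2: $587,856.82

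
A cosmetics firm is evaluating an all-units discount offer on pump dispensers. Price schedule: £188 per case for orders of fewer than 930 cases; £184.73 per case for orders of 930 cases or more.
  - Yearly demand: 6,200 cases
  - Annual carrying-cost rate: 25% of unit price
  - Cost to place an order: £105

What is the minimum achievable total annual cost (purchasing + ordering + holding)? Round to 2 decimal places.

H₁ = 25%×£188 = £47.0000;  H₂ = 25%×£184.73 = £46.1825
EOQ₁ = √(2×6,200×105/47.0000) = 166.44  (< 930, feasible at tier 1)
EOQ₂ = √(2×6,200×105/46.1825) = 167.91  (< 930 → use Q = 930 at tier-2 price)
TC(tier 1 (EOQ₁), Q≈166.4) = £1,173,422.66
TC(tier 2, Q≈930.0) = £1,167,500.86
Minimum at tier 2: £1,167,500.86

£1,167,500.86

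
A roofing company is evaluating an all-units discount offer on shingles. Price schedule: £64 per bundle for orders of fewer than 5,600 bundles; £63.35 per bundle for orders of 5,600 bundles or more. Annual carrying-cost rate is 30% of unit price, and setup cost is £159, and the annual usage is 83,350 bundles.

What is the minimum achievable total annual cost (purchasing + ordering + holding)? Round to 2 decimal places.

H₁ = 30%×£64 = £19.2000;  H₂ = 30%×£63.35 = £19.0050
EOQ₁ = √(2×83,350×159/19.2000) = 1,174.94  (< 5,600, feasible at tier 1)
EOQ₂ = √(2×83,350×159/19.0050) = 1,180.95  (< 5,600 → use Q = 5,600 at tier-2 price)
TC(tier 1 (EOQ₁), Q≈1,174.9) = £5,356,958.85
TC(tier 2, Q≈5,600.0) = £5,335,803.04
Minimum at tier 2: £5,335,803.04

£5,335,803.04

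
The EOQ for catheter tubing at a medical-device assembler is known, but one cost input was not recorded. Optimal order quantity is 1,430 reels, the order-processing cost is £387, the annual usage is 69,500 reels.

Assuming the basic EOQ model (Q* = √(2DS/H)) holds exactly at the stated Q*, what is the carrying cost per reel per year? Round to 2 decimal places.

From Q* = √(2DS/H) ⇒ Q*² = 2DS/H.
H = 2DS / Q² = 2 × 69,500 × 387 / 1,430² = 26.3059

£26.31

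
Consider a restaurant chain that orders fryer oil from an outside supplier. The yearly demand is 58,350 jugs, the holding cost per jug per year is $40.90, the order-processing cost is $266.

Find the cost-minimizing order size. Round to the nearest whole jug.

871 jugs

Optimal lot size Q* = (2 × 58,350 × $266 / $40.9)^½ ≈ 871.19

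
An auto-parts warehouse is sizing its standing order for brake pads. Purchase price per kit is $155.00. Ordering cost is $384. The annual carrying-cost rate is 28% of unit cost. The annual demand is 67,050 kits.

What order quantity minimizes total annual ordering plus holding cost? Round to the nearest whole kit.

1,089 kits

Carrying cost H = $155 × 28% = $43.4000/kit/yr
Q* = √(2·D·S / H) = √(2·67,050·384 / 43.4) = √1,186,506.9 ≈ 1,089.27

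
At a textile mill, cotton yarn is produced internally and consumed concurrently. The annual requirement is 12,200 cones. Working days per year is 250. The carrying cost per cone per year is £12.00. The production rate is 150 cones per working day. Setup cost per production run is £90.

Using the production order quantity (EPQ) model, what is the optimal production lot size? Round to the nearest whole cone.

d = 12,200/250 = 48.8000 cones/day;  effective holding cost H(1 − d/p) = 12·(1 − 48.8000/150) = 8.09600
Q* = √(2DS / H_eff) = √(2·12,200·90 / 8.09600) ≈ 520.81

521 cones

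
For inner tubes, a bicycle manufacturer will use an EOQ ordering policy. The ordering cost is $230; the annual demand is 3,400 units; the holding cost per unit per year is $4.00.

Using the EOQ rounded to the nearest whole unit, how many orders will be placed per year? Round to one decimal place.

2DS/H = 2·3,400·230/4 = 391,000.00
EOQ = √391,000.00 ≈ 625.30 → Q = 625
Orders per year = D/Q = 3,400 / 625 = 5.440

5.4 orders per year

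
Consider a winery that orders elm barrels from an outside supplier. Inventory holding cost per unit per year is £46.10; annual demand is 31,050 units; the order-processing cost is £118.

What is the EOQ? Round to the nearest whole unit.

Q* = √(2·D·S / H) = √(2·31,050·118 / 46.1) = √158,954.4 ≈ 398.69

399 units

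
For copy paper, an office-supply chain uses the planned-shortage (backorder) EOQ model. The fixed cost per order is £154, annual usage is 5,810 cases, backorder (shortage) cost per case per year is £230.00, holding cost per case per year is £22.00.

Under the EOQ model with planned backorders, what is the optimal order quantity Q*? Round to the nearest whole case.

Basic EOQ = √(2·5,810·154/22) = 285.202
Backorder adjustment √((H+b)/b) = √((22+230)/230) = 1.0467
Q* = 285.202 × 1.0467 ≈ 298.53

299 cases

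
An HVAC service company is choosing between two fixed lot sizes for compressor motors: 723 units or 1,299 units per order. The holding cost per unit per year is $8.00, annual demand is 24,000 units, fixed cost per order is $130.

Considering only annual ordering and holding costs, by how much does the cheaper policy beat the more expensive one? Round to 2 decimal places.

For each Q, cost = (D/Q)·S + (Q/2)·H.
TC(723) = (24,000/723)×130 + (723/2)×8 = $7,207.35
TC(1,299) = (24,000/1,299)×130 + (1,299/2)×8 = $7,597.85
Cheaper: Q = 723.  Difference = $390.49

$390.49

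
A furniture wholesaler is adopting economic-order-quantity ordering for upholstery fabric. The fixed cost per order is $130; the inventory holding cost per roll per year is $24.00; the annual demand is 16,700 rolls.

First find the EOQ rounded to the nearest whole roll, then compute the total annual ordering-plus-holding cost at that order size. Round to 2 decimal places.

Q* = √(2·D·S / H) = √(2·16,700·130 / 24) = √180,916.7 ≈ 425.34 → Q = 425 rolls
Annual ordering cost = (D/Q)·S = (16,700/425) × 130 = $5,108.24
Annual holding cost  = (Q/2)·H = (425/2) × 24 = $5,100.00
Total = $5,108.24 + $5,100.00 = $10,208.24

$10,208.24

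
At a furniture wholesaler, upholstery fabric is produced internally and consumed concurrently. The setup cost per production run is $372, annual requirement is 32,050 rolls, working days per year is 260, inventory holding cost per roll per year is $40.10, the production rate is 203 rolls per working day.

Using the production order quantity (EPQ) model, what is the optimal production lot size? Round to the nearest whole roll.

d = 32,050/260 = 123.2692 rolls/day;  effective holding cost H(1 − d/p) = 40.1·(1 − 123.2692/203) = 15.74977
Q* = √(2DS / H_eff) = √(2·32,050·372 / 15.74977) ≈ 1,230.45

1,230 rolls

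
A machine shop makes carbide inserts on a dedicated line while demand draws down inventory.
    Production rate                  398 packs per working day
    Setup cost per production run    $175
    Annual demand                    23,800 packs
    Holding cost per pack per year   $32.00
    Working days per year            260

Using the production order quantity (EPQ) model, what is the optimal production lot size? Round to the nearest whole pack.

Daily demand d = 23,800/260 = 91.538; p = 398; 1 − d/p = 0.77000
EPQ = √(2DS / (H(1 − d/p)))
    = √(2 × 23,800 × 175 / (32 × 0.77000)) ≈ 581.43

581 packs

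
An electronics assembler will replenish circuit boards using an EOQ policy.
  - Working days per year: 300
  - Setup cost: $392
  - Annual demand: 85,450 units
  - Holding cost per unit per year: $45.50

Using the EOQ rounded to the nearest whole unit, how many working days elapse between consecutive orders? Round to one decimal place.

EOQ = √(2DS/H) = √(2 × 85,450 × 392 / 45.5)
    = √(1,472,369.23) ≈ 1,213.41 → Q = 1,213 units
Days between orders = 300 / (D/Q) = 300 / 70.445 ≈ 4.259

4.3 days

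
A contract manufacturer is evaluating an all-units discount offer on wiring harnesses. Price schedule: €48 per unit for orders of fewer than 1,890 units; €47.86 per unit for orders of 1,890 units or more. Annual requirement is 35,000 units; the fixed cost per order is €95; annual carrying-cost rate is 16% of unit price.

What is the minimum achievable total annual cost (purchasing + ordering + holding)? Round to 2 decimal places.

H₁ = 16%×€48 = €7.6800;  H₂ = 16%×€47.86 = €7.6576
EOQ₁ = √(2×35,000×95/7.6800) = 930.53  (< 1,890, feasible at tier 1)
EOQ₂ = √(2×35,000×95/7.6576) = 931.89  (< 1,890 → use Q = 1,890 at tier-2 price)
TC(tier 1 (EOQ₁), Q≈930.5) = €1,687,146.47
TC(tier 2, Q≈1,890.0) = €1,684,095.69
Minimum at tier 2: €1,684,095.69

€1,684,095.69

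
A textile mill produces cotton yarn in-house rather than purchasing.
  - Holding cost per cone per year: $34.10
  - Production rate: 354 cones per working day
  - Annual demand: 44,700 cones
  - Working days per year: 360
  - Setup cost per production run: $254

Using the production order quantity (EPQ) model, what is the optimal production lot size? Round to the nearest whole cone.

Daily demand d = 44,700/360 = 124.167; p = 354; 1 − d/p = 0.64925
EPQ = √(2DS / (H(1 − d/p)))
    = √(2 × 44,700 × 254 / (34.1 × 0.64925)) ≈ 1,012.75

1,013 cones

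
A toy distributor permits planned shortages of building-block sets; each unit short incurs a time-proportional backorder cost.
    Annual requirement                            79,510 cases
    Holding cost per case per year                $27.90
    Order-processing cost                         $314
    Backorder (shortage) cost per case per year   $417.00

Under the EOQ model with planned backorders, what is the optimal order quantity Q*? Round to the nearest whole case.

1,382 cases

Q* = √(2DS/H) · √((H + b)/b)
   = √(2 × 79,510 × 314 / 27.9) · √((27.9 + 417) / 417)
   = 1,337.792 × 1.0329 ≈ 1,381.82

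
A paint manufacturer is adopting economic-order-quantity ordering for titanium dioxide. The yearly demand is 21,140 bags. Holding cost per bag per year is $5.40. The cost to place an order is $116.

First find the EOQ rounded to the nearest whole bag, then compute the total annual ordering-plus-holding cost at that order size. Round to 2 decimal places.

$5,146.28

2DS/H = 2·21,140·116/5.4 = 908,237.04
EOQ = √908,237.04 ≈ 953.01 → Q = 953 bags
Ordering: D/Q × S = 21,140/953 × $116 = $2,573.18
Holding:  Q/2 × H = 953/2 × $5.4 = $2,573.10
Total = $2,573.18 + $2,573.10 = $5,146.28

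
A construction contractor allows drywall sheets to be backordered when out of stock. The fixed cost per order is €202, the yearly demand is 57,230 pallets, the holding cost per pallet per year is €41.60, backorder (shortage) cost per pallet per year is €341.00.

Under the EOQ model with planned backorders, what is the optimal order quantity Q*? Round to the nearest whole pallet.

Q* = √(2DS/H) · √((H + b)/b)
   = √(2 × 57,230 × 202 / 41.6) · √((41.6 + 341) / 341)
   = 745.514 × 1.0592 ≈ 789.68

790 pallets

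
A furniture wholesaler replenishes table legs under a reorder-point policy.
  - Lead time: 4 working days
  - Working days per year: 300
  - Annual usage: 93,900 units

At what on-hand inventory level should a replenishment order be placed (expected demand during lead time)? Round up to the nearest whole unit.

Daily demand d = 93,900 / 300 = 313.000 units/day
Demand during lead time = 313.000 × 4 = 1,252.00
Reorder point = 1,252.00 → round up

1,252 units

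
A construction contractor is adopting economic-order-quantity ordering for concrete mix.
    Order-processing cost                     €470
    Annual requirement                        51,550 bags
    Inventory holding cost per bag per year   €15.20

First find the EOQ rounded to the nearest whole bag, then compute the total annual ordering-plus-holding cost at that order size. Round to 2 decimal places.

Optimal lot size Q* = (2 × 51,550 × €470 / €15.2)^½ ≈ 1,785.49 → Q = 1,785 bags
Annual ordering cost = (D/Q)·S = (51,550/1,785) × 470 = €13,573.39
Annual holding cost  = (Q/2)·H = (1,785/2) × 15.2 = €13,566.00
Total = €13,573.39 + €13,566.00 = €27,139.39

€27,139.39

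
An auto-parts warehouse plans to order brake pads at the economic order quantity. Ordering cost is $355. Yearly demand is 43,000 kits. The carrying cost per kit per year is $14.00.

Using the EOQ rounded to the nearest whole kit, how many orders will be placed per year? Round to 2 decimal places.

EOQ = √(2DS/H) = √(2 × 43,000 × 355 / 14)
    = √(2,180,714.29) ≈ 1,476.72 → Q = 1,477
Orders per year = D/Q = 43,000 / 1,477 = 29.113

29.11 orders per year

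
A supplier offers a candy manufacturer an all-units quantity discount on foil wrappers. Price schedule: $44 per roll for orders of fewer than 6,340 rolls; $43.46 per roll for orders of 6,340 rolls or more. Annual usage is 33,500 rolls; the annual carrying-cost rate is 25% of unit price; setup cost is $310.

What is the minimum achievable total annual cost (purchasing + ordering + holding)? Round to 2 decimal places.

$1,489,115.22

H₁ = 25%×$44 = $11.0000;  H₂ = 25%×$43.46 = $10.8650
EOQ₁ = √(2×33,500×310/11.0000) = 1,374.11  (< 6,340, feasible at tier 1)
EOQ₂ = √(2×33,500×310/10.8650) = 1,382.62  (< 6,340 → use Q = 6,340 at tier-2 price)
TC(tier 1 (EOQ₁), Q≈1,374.1) = $1,489,115.22
TC(tier 2, Q≈6,340.0) = $1,491,990.06
Minimum at tier 1 (EOQ₁): $1,489,115.22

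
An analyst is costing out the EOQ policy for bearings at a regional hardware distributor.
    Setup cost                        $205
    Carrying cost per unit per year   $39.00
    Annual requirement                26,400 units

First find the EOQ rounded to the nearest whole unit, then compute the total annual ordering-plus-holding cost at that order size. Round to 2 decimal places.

$20,545.95

2DS/H = 2·26,400·205/39 = 277,538.46
EOQ = √277,538.46 ≈ 526.82 → Q = 527 units
Ordering: D/Q × S = 26,400/527 × $205 = $10,269.45
Holding:  Q/2 × H = 527/2 × $39 = $10,276.50
Total = $10,269.45 + $10,276.50 = $20,545.95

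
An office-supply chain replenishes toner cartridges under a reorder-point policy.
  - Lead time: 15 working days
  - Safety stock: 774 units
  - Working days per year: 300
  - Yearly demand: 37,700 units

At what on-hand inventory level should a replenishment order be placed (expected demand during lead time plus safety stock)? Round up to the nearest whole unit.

Daily demand d = 37,700 / 300 = 125.667 units/day
Demand during lead time = 125.667 × 15 = 1,885.00
Reorder point = 1,885.00 + 774 = 2,659.00 → round up

2,659 units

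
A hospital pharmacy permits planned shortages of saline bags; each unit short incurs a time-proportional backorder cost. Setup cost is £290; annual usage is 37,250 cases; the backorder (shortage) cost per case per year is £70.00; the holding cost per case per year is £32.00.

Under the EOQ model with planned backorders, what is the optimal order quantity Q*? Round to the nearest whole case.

992 cases

Q* = √(2DS/H) · √((H + b)/b)
   = √(2 × 37,250 × 290 / 32) · √((32 + 70) / 70)
   = 821.679 × 1.2071 ≈ 991.87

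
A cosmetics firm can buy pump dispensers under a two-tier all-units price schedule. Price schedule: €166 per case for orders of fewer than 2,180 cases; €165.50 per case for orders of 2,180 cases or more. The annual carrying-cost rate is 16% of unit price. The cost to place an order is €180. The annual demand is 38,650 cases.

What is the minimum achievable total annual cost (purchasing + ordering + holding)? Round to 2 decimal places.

H₁ = 16%×€166 = €26.5600;  H₂ = 16%×€165.50 = €26.4800
EOQ₁ = √(2×38,650×180/26.5600) = 723.79  (< 2,180, feasible at tier 1)
EOQ₂ = √(2×38,650×180/26.4800) = 724.88  (< 2,180 → use Q = 2,180 at tier-2 price)
TC(tier 1 (EOQ₁), Q≈723.8) = €6,435,123.84
TC(tier 2, Q≈2,180.0) = €6,428,629.48
Minimum at tier 2: €6,428,629.48

€6,428,629.48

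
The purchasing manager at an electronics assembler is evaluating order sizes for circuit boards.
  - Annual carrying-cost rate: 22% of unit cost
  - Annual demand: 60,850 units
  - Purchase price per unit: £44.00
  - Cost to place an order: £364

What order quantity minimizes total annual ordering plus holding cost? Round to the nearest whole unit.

Holding cost per unit per year: H = 22% × £44 = £9.6800
Optimal lot size Q* = (2 × 60,850 × £364 / £9.68)^½ ≈ 2,139.23

2,139 units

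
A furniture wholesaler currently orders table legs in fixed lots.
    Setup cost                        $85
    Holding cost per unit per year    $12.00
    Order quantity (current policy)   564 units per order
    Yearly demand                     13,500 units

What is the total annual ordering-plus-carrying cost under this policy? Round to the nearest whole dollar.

$5,419

Ordering: D/Q × S = 13,500/564 × $85 = $2,034.57
Holding:  Q/2 × H = 564/2 × $12 = $3,384.00
Total = $2,034.57 + $3,384.00 = $5,418.57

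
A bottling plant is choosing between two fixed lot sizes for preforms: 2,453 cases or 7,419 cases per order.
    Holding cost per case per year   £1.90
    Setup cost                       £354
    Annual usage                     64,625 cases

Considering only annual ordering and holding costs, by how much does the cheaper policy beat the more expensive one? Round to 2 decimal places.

Annual cost at Q: ordering D·S/Q plus holding Q·H/2.
TC(2,453) = (64,625/2,453)×354 + (2,453/2)×1.9 = £11,656.58
TC(7,419) = (64,625/7,419)×354 + (7,419/2)×1.9 = £10,131.65
|ΔTC| = |£11,656.58 − £10,131.65| = £1,524.93

£1,524.93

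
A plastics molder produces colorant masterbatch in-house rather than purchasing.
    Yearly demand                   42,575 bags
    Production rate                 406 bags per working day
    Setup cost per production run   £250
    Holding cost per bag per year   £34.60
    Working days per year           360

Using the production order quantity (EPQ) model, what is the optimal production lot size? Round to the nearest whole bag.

932 bags

d = 42,575/360 = 118.2639 bags/day;  effective holding cost H(1 − d/p) = 34.6·(1 − 118.2639/406) = 24.52135
Q* = √(2DS / H_eff) = √(2·42,575·250 / 24.52135) ≈ 931.73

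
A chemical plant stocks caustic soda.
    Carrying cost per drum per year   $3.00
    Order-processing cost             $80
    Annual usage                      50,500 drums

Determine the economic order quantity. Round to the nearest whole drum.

Q* = √(2·D·S / H) = √(2·50,500·80 / 3) = √2,693,333.3 ≈ 1,641.14

1,641 drums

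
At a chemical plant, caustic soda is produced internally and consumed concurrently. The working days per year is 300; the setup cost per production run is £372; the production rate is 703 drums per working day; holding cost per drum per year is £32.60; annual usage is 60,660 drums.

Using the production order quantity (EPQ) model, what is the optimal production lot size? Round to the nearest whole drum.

1,394 drums

d = 60,660/300 = 202.2000 drums/day;  effective holding cost H(1 − d/p) = 32.6·(1 − 202.2000/703) = 23.22344
Q* = √(2DS / H_eff) = √(2·60,660·372 / 23.22344) ≈ 1,394.04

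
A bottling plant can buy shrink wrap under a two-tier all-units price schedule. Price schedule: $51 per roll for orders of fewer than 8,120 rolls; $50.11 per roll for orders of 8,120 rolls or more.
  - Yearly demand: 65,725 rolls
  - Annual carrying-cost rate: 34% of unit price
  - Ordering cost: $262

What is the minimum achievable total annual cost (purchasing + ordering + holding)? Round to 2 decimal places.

$3,364,772.28

H₁ = 34%×$51 = $17.3400;  H₂ = 34%×$50.11 = $17.0374
EOQ₁ = √(2×65,725×262/17.3400) = 1,409.31  (< 8,120, feasible at tier 1)
EOQ₂ = √(2×65,725×262/17.0374) = 1,421.77  (< 8,120 → use Q = 8,120 at tier-2 price)
TC(tier 1 (EOQ₁), Q≈1,409.3) = $3,376,412.43
TC(tier 2, Q≈8,120.0) = $3,364,772.28
Minimum at tier 2: $3,364,772.28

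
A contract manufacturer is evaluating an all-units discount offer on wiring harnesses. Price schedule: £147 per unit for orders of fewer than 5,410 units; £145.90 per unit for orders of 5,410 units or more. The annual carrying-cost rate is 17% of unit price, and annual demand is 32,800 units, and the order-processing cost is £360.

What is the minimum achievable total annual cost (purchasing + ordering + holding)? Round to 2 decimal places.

H₁ = 17%×£147 = £24.9900;  H₂ = 17%×£145.90 = £24.8030
EOQ₁ = √(2×32,800×360/24.9900) = 972.12  (< 5,410, feasible at tier 1)
EOQ₂ = √(2×32,800×360/24.8030) = 975.78  (< 5,410 → use Q = 5,410 at tier-2 price)
TC(tier 1 (EOQ₁), Q≈972.1) = £4,845,893.29
TC(tier 2, Q≈5,410.0) = £4,854,794.74
Minimum at tier 1 (EOQ₁): £4,845,893.29

£4,845,893.29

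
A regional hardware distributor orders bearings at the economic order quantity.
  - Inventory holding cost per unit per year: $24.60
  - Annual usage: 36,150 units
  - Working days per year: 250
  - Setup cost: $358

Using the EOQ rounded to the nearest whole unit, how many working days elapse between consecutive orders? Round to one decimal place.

7.1 days

Q* = √(2·D·S / H) = √(2·36,150·358 / 24.6) = √1,052,170.7 ≈ 1,025.75 → Q = 1,026 units
T = Q/D × 250 days = 1,026/36,150 × 250 = 7.095 days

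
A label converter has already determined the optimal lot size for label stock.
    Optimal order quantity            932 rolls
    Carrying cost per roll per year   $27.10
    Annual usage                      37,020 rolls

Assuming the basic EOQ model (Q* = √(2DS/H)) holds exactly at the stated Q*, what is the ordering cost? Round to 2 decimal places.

From Q* = √(2DS/H) ⇒ Q*² = 2DS/H.
S = Q²H / (2D) = 932² × 27.1 / (2 × 37,020) = 317.9323

$317.93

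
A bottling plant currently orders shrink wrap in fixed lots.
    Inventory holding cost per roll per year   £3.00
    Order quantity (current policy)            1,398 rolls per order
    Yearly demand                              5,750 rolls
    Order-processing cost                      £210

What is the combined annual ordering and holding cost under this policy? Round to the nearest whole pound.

£2,961

Ordering: D/Q × S = 5,750/1,398 × £210 = £863.73
Holding:  Q/2 × H = 1,398/2 × £3 = £2,097.00
Total = £863.73 + £2,097.00 = £2,960.73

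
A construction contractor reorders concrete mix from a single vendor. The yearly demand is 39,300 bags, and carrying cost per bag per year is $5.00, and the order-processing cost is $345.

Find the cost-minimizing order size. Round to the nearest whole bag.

2,329 bags

EOQ = √(2DS/H) = √(2 × 39,300 × 345 / 5)
    = √(5,423,400.00) ≈ 2,328.82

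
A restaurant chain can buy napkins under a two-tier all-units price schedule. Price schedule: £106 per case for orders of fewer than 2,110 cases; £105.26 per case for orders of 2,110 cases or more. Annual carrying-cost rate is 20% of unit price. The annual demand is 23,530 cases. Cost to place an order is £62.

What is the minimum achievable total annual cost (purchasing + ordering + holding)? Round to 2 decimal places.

H₁ = 20%×£106 = £21.2000;  H₂ = 20%×£105.26 = £21.0520
EOQ₁ = √(2×23,530×62/21.2000) = 370.98  (< 2,110, feasible at tier 1)
EOQ₂ = √(2×23,530×62/21.0520) = 372.28  (< 2,110 → use Q = 2,110 at tier-2 price)
TC(tier 1 (EOQ₁), Q≈371.0) = £2,502,044.84
TC(tier 2, Q≈2,110.0) = £2,499,669.06
Minimum at tier 2: £2,499,669.06

£2,499,669.06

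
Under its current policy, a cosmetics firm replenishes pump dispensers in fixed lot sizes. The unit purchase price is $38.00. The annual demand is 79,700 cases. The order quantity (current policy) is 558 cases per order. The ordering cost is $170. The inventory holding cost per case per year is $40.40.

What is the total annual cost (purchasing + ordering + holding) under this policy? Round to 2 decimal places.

$3,064,152.96

Orders/yr = 79,700/558 = 142.832; ordering cost = 142.832 × $170 = $24,281.36
Average inventory = 558/2 = 279; holding cost = 279 × $40.4 = $11,271.60
Purchase cost = D·C = 79,700 × 38 = $3,028,600.00
Total = $24,281.36 + $11,271.60 + $3,028,600.00 = $3,064,152.96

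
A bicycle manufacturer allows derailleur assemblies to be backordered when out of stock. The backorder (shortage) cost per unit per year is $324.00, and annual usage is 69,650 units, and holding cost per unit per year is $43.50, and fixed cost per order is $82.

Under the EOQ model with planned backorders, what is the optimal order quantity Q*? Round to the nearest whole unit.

Q* = √(2DS/H) · √((H + b)/b)
   = √(2 × 69,650 × 82 / 43.5) · √((43.5 + 324) / 324)
   = 512.434 × 1.0650 ≈ 545.75

546 units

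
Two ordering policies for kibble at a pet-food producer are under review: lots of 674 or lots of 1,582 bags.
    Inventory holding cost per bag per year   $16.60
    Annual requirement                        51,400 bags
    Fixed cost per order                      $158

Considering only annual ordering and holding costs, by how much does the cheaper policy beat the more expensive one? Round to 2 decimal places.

For each Q, cost = (D/Q)·S + (Q/2)·H.
TC(674) = (51,400/674)×158 + (674/2)×16.6 = $17,643.46
TC(1,582) = (51,400/1,582)×158 + (1,582/2)×16.6 = $18,264.10
Cheaper: Q = 674.  Difference = $620.64

$620.64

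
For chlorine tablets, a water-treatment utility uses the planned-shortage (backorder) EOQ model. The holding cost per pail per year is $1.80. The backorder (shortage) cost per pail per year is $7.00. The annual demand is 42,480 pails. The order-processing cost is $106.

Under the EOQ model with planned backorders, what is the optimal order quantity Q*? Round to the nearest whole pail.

Basic EOQ = √(2·42,480·106/1.8) = 2,236.783
Backorder adjustment √((H+b)/b) = √((1.8+7)/7) = 1.1212
Q* = 2,236.783 × 1.1212 ≈ 2,507.93

2,508 pails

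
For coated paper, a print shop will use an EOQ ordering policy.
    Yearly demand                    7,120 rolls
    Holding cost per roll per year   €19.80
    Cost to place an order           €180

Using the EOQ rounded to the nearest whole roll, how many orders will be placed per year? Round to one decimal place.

EOQ = √(2DS/H) = √(2 × 7,120 × 180 / 19.8)
    = √(129,454.55) ≈ 359.80 → Q = 360
N = D/Q = 7,120/360 ≈ 19.778 orders/yr

19.8 orders per year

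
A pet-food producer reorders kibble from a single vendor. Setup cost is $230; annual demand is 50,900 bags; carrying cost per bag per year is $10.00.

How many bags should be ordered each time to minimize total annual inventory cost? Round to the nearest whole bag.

Q* = √(2·D·S / H) = √(2·50,900·230 / 10) = √2,341,400.0 ≈ 1,530.16

1,530 bags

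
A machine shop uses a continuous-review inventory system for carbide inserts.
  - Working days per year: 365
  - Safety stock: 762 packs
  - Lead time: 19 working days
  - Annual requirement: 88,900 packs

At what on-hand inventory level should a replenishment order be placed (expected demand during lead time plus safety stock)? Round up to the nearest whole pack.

5,390 packs

Daily demand d = 88,900 / 365 = 243.562 packs/day
Demand during lead time = 243.562 × 19 = 4,627.67
Reorder point = 4,627.67 + 762 = 5,389.67 → round up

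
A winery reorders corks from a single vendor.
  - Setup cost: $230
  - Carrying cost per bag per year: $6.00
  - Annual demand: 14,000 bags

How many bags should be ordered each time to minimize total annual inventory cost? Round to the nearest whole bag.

Q* = √(2·D·S / H) = √(2·14,000·230 / 6) = √1,073,333.3 ≈ 1,036.02

1,036 bags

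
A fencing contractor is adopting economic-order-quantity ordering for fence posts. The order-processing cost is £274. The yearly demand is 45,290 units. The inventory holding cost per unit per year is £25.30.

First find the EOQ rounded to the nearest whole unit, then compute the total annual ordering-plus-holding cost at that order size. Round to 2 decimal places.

Q* = √(2·D·S / H) = √(2·45,290·274 / 25.3) = √980,985.0 ≈ 990.45 → Q = 990 units
Orders/yr = 45,290/990 = 45.747; ordering cost = 45.747 × £274 = £12,534.81
Average inventory = 990/2 = 495; holding cost = 495 × £25.3 = £12,523.50
Total = £12,534.81 + £12,523.50 = £25,058.31

£25,058.31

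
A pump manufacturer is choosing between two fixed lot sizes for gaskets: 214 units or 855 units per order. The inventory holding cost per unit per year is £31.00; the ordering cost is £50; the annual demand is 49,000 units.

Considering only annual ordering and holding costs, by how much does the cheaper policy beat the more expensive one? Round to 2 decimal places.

For each Q, cost = (D/Q)·S + (Q/2)·H.
TC(214) = (49,000/214)×50 + (214/2)×31 = £14,765.60
TC(855) = (49,000/855)×50 + (855/2)×31 = £16,118.00
|ΔTC| = |£14,765.60 − £16,118.00| = £1,352.40

£1,352.40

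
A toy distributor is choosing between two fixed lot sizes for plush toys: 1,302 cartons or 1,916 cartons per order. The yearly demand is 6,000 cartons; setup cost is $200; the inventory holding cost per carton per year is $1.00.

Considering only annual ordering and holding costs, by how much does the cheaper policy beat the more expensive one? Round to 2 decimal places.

TC(Q) = (D/Q)S + (Q/2)H
TC(1,302) = (6,000/1,302)×200 + (1,302/2)×1 = $1,572.66
TC(1,916) = (6,000/1,916)×200 + (1,916/2)×1 = $1,584.30
Cheaper: Q = 1,302.  Difference = $11.65

$11.65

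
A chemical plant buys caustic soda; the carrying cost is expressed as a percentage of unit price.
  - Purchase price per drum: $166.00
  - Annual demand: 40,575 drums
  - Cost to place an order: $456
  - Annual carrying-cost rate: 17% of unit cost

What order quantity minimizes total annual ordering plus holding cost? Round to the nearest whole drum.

1,145 drums

Holding cost per drum per year: H = 17% × $166 = $28.2200
2DS/H = 2·40,575·456/28.22 = 1,311,282.78
EOQ = √1,311,282.78 ≈ 1,145.11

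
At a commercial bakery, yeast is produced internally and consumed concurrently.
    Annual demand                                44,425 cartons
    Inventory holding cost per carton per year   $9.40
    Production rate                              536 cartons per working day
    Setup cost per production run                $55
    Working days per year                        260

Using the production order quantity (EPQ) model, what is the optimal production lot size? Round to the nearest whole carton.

Daily demand d = 44,425/260 = 170.865; p = 536; 1 − d/p = 0.68122
EPQ = √(2DS / (H(1 − d/p)))
    = √(2 × 44,425 × 55 / (9.4 × 0.68122)) ≈ 873.58

874 cartons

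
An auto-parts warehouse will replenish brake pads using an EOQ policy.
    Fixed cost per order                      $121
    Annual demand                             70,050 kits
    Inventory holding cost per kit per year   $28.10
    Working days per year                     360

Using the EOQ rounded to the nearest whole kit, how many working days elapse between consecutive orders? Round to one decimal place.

4.0 days

2DS/H = 2·70,050·121/28.1 = 603,277.58
EOQ = √603,277.58 ≈ 776.71 → Q = 777 kits
Cycle time = (working days × Q)/D = (360 × 777) / 70,050 = 3.993 days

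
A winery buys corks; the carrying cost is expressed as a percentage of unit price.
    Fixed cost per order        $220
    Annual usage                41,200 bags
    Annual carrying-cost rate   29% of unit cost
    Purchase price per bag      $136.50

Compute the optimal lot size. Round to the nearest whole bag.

677 bags

Carrying cost H = $136.5 × 29% = $39.5850/bag/yr
Q* = √(2·D·S / H) = √(2·41,200·220 / 39.585) = √457,951.2 ≈ 676.72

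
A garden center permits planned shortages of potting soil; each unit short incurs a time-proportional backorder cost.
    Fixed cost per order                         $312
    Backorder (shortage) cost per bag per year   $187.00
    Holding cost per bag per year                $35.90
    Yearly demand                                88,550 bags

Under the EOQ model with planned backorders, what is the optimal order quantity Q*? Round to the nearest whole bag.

Q* = √(2DS/H) · √((H + b)/b)
   = √(2 × 88,550 × 312 / 35.9) · √((35.9 + 187) / 187)
   = 1,240.622 × 1.0918 ≈ 1,354.48

1,354 bags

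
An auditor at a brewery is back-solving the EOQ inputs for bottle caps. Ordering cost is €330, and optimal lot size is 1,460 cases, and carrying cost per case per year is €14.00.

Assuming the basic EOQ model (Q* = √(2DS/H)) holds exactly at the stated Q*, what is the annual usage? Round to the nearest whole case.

Since Q* = (2DS/H)^½, squaring gives Q*²·H = 2DS.
D = Q²H / (2S) = 1,460² × 14 / (2 × 330) = 45,215.76

45,216 cases per year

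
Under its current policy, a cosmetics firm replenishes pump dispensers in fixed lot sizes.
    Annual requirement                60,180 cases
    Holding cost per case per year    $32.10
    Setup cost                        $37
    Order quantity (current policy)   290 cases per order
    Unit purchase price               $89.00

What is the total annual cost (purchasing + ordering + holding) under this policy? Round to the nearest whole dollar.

$5,368,353

Orders/yr = 60,180/290 = 207.517; ordering cost = 207.517 × $37 = $7,678.14
Average inventory = 290/2 = 145; holding cost = 145 × $32.1 = $4,654.50
Purchase cost = D·C = 60,180 × 89 = $5,356,020.00
Total = $7,678.14 + $4,654.50 + $5,356,020.00 = $5,368,352.64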